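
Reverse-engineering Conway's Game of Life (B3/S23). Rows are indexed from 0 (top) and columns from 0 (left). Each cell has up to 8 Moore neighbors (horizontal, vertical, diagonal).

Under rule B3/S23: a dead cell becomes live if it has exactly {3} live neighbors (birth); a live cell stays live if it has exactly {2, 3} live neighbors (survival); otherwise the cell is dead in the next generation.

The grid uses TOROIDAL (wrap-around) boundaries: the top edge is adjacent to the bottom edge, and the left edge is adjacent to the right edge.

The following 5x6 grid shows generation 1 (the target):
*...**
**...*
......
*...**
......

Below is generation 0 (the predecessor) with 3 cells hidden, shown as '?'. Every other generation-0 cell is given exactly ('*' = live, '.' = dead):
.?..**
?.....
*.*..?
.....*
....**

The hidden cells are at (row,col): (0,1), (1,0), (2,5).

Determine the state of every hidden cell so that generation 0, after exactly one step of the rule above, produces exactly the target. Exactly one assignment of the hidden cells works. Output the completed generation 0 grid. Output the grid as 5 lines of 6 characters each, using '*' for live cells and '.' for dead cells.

Answer: .*..**
......
*.*...
.....*
....**

Derivation:
Hidden generation-0 cells (in order): (0,1), (1,0), (2,5).
A hidden cell only influences target cells in its own 3x3 neighborhood. Try each of the 2^3 = 8 assignments, step the completed generation 0 forward once under B3/S23, and compare with the target:
  (0,1)=. (1,0)=. (2,5)=. -> step gives (0,0)='.' but target has '*' -> reject
  (0,1)=. (1,0)=. (2,5)=* -> step gives (0,0)='.' but target has '*' -> reject
  (0,1)=. (1,0)=* (2,5)=. -> step gives (0,5)='.' but target has '*' -> reject
  (0,1)=. (1,0)=* (2,5)=* -> step gives (0,5)='.' but target has '*' -> reject
  (0,1)=* (1,0)=. (2,5)=. -> step reproduces the target at every cell -> ACCEPT
  (0,1)=* (1,0)=. (2,5)=* -> step gives (1,0)='.' but target has '*' -> reject
  (0,1)=* (1,0)=* (2,5)=. -> step gives (0,0)='.' but target has '*' -> reject
  (0,1)=* (1,0)=* (2,5)=* -> step gives (0,0)='.' but target has '*' -> reject
Unique solution: (0,1)=live, (1,0)=dead, (2,5)=dead.
Check: live-neighbor counts of every cell in the completed generation 0:
301233
332223
120112
321233
411244
Applying B3/S23 to generation 0 with these counts gives:
*...**
**...*
......
*...**
......
which matches the target exactly.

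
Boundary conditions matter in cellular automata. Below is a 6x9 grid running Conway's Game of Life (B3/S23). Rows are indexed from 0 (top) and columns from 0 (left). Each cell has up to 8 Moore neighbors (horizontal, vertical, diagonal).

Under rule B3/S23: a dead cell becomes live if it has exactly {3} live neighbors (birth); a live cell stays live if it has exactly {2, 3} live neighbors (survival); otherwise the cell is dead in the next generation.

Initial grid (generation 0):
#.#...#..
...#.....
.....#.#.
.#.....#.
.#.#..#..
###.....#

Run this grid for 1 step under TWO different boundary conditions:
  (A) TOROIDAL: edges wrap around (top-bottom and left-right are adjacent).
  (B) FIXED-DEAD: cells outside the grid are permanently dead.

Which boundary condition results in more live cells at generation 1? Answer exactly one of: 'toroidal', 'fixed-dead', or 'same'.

Under TOROIDAL boundary, generation 1:
#.##....#
......#..
......#..
..#....#.
.......##
...#...##
Population = 13

Under FIXED-DEAD boundary, generation 1:
.........
......#..
......#..
..#....#.
.......#.
###......
Population = 8

Comparison: toroidal=13, fixed-dead=8 -> toroidal

Answer: toroidal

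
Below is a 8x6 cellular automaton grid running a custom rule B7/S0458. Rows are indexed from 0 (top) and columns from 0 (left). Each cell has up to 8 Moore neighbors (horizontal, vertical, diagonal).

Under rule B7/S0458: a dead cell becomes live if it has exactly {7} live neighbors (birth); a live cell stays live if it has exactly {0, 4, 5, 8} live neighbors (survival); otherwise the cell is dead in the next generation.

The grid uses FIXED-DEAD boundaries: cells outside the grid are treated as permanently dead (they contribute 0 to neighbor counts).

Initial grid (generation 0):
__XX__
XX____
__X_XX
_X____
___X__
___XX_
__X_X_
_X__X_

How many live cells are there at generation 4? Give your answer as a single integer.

Simulating step by step:
Generation 0 (given above): 15 live cells
Generation 1: 1 live cells
______
______
______
______
______
___X__
______
______
Generation 2: 1 live cells
______
______
______
______
______
___X__
______
______
Generation 3: 1 live cells
______
______
______
______
______
___X__
______
______
Generation 4: 1 live cells
______
______
______
______
______
___X__
______
______
Population at generation 4: 1

Answer: 1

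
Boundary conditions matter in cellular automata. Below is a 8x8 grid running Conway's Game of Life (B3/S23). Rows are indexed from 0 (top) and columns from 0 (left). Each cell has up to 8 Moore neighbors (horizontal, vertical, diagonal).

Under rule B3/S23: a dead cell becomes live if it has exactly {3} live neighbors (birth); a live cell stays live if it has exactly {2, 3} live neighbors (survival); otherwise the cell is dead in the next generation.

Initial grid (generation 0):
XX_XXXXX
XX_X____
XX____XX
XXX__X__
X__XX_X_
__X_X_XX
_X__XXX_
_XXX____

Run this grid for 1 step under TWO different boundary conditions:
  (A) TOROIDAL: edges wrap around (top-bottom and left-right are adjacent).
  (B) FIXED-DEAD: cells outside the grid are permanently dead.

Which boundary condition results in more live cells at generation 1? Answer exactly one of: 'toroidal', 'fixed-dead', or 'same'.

Answer: fixed-dead

Derivation:
Under TOROIDAL boundary, generation 1:
_____XXX
___X____
______X_
__XXXX__
X___X_X_
XXX_____
XX__X_XX
________
Population = 20

Under FIXED-DEAD boundary, generation 1:
XX_XXXX_
___X____
______X_
__XXXX_X
X___X_XX
_XX____X
_X__X_XX
_XXXXX__
Population = 29

Comparison: toroidal=20, fixed-dead=29 -> fixed-dead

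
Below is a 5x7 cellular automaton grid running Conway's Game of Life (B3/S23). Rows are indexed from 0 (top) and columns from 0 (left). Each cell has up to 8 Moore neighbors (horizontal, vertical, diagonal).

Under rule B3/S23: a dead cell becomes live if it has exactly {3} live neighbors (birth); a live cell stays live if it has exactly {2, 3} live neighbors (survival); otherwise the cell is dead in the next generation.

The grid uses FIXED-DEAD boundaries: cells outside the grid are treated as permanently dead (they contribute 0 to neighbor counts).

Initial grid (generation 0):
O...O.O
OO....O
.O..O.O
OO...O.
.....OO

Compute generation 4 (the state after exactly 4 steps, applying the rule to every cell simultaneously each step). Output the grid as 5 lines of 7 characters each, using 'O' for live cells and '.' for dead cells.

Simulating step by step:
Generation 0 (given above): 14 live cells
Generation 1: 13 live cells
OO...O.
OO....O
..O...O
OO..O..
.....OO
Generation 2: 11 live cells
OO.....
O.O..OO
..O..O.
.O....O
.....O.
Generation 3: 10 live cells
OO.....
O.O..OO
..O..O.
.....OO
.......
Generation 4: 10 live cells
(generation 4 grid is the final answer)

Answer: OO.....
O.O..OO
.O..O..
.....OO
.......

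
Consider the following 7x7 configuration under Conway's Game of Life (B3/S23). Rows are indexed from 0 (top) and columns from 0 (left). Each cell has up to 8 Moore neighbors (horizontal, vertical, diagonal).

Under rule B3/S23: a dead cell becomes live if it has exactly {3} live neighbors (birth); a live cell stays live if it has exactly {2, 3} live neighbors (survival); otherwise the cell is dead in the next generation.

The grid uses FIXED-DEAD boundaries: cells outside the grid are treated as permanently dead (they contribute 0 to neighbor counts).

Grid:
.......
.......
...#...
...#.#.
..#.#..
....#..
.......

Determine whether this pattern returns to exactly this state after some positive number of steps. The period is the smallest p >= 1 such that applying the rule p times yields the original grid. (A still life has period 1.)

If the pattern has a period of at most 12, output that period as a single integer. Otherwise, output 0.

Simulating and comparing each generation to the original:
Gen 0 (original, given above): 6 live cells
Gen 1: 6 live cells, differs from original
Gen 2: 6 live cells, MATCHES original -> period = 2

Answer: 2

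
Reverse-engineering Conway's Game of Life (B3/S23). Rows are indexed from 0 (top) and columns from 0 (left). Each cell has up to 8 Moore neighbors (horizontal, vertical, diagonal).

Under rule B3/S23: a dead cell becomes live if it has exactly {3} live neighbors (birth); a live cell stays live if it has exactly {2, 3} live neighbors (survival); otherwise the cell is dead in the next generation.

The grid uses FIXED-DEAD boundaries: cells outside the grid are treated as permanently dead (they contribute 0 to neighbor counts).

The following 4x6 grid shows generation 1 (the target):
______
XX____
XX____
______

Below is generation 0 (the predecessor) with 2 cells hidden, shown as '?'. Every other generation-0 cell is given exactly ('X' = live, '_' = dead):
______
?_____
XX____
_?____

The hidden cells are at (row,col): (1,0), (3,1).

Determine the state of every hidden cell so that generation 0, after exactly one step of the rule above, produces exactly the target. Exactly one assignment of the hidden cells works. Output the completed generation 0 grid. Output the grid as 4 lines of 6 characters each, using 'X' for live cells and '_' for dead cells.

Answer: ______
X_____
XX____
______

Derivation:
Hidden generation-0 cells (in order): (1,0), (3,1).
A hidden cell only influences target cells in its own 3x3 neighborhood. Try each of the 2^2 = 4 assignments, step the completed generation 0 forward once under B3/S23, and compare with the target:
  (1,0)=_ (3,1)=_ -> step gives (1,0)='_' but target has 'X' -> reject
  (1,0)=_ (3,1)=X -> step gives (1,0)='_' but target has 'X' -> reject
  (1,0)=X (3,1)=_ -> step reproduces the target at every cell -> ACCEPT
  (1,0)=X (3,1)=X -> step gives (3,0)='X' but target has '_' -> reject
Unique solution: (1,0)=live, (3,1)=dead.
Check: live-neighbor counts of every cell in the completed generation 0:
110000
231000
221000
221000
Applying B3/S23 to generation 0 with these counts gives:
______
XX____
XX____
______
which matches the target exactly.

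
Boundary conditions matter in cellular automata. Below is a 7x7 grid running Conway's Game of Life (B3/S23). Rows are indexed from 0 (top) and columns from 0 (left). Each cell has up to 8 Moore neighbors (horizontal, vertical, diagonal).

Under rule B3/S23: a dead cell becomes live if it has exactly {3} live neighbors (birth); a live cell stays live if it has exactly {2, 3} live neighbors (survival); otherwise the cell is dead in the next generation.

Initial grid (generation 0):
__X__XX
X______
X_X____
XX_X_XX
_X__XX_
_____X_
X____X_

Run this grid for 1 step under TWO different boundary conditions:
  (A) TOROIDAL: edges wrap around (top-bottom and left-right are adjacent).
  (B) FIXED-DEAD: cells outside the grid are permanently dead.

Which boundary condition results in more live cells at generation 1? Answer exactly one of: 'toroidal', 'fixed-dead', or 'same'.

Under TOROIDAL boundary, generation 1:
XX___X_
X______
__X____
___X_X_
_XX____
_____X_
____XX_
Population = 12

Under FIXED-DEAD boundary, generation 1:
_______
_______
X_X____
X__X_XX
XXX____
_____XX
_______
Population = 11

Comparison: toroidal=12, fixed-dead=11 -> toroidal

Answer: toroidal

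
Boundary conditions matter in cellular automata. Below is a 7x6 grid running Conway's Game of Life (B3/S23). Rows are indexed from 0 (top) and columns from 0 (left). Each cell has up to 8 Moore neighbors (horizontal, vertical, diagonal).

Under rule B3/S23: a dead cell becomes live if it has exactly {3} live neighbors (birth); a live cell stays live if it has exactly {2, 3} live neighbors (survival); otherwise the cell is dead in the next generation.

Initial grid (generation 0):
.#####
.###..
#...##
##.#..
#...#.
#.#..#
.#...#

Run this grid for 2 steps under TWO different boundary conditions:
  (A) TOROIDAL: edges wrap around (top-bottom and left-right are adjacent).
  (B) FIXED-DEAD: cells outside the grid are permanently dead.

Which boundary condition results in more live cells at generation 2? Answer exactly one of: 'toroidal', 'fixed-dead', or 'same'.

Under TOROIDAL boundary, generation 2:
......
....##
....#.
.....#
..#.#.
....#.
......
Population = 7

Under FIXED-DEAD boundary, generation 2:
......
##....
#...#.
#....#
#.#...
#.#.##
......
Population = 12

Comparison: toroidal=7, fixed-dead=12 -> fixed-dead

Answer: fixed-dead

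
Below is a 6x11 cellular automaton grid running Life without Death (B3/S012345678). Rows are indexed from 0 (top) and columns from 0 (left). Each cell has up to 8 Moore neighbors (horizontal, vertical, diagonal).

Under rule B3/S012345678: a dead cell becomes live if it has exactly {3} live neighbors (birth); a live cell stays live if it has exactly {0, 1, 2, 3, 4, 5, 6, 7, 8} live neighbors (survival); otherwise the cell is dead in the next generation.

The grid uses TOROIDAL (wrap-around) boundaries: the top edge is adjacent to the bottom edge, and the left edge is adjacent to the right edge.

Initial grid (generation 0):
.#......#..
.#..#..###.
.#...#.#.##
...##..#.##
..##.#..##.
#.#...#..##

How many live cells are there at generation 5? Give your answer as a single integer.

Simulating step by step:
Generation 0 (given above): 27 live cells
Generation 1: 41 live cells
.##.....#..
.##.#.#####
.###.#.#.##
#..###.#.##
####.#####.
#.##..##.##
Generation 2: 45 live cells
.##..#..#..
.##.#######
.###.#.#.##
#..###.#.##
####.#####.
#.######.##
Generation 3: 45 live cells
.##..#..#..
.##.#######
.###.#.#.##
#..###.#.##
####.#####.
#.######.##
Generation 4: 45 live cells
.##..#..#..
.##.#######
.###.#.#.##
#..###.#.##
####.#####.
#.######.##
Generation 5: 45 live cells
.##..#..#..
.##.#######
.###.#.#.##
#..###.#.##
####.#####.
#.######.##
Population at generation 5: 45

Answer: 45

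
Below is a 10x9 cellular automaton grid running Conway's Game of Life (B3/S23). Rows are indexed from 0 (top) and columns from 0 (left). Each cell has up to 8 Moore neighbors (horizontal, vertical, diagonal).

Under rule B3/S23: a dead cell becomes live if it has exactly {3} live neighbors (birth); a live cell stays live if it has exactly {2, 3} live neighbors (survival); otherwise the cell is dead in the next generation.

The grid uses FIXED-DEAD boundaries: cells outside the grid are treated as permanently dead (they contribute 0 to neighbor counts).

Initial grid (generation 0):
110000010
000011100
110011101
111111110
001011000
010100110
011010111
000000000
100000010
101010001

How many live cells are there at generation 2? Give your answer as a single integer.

Simulating step by step:
Generation 0 (given above): 39 live cells
Generation 1: 20 live cells
000001100
000010000
100000000
100000010
100000000
010000001
011101101
010000101
010000000
010000000
Generation 2: 21 live cells
000001000
000001000
000000000
110000000
110000000
110000010
110001101
110001100
111000000
000000000
Population at generation 2: 21

Answer: 21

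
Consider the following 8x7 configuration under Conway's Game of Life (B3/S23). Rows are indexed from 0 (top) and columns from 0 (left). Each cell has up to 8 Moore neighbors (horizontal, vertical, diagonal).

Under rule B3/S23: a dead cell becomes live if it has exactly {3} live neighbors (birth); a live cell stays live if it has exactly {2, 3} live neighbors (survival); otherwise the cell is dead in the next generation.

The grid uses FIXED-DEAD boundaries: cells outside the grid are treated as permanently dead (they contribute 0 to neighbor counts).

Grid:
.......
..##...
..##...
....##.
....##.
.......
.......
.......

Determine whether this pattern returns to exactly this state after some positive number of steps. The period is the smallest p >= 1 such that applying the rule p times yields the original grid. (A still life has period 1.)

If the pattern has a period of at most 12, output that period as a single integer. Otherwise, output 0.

Answer: 2

Derivation:
Simulating and comparing each generation to the original:
Gen 0 (original, given above): 8 live cells
Gen 1: 6 live cells, differs from original
Gen 2: 8 live cells, MATCHES original -> period = 2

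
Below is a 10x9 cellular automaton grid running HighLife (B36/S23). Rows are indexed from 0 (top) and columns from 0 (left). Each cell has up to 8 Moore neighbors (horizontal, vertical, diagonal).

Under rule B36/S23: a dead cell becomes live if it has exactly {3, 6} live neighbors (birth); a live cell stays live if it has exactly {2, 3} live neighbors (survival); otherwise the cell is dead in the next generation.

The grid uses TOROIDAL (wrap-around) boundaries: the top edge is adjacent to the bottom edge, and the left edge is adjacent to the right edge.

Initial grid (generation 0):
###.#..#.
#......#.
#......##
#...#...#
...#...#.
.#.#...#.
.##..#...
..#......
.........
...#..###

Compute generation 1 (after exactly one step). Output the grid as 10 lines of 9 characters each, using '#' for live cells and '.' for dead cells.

Answer: ####....#
......##.
.#.....#.
#........
#.###..#.
.#.##.#..
.#.#.....
.##......
.......#.
####..###

Derivation:
Simulating step by step:
Generation 0 (given above): 26 live cells
Generation 1: 31 live cells
(generation 1 grid is the final answer)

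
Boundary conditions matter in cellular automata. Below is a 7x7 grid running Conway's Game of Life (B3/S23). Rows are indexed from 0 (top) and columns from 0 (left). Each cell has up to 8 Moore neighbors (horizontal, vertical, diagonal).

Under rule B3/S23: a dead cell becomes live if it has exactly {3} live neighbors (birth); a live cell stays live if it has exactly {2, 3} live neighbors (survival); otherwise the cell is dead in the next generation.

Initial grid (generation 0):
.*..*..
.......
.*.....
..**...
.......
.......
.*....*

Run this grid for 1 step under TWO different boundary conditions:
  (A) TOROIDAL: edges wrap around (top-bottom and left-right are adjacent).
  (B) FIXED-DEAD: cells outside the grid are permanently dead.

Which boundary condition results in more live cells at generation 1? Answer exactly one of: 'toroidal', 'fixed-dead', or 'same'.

Under TOROIDAL boundary, generation 1:
*......
.......
..*....
..*....
.......
.......
*......
Population = 4

Under FIXED-DEAD boundary, generation 1:
.......
.......
..*....
..*....
.......
.......
.......
Population = 2

Comparison: toroidal=4, fixed-dead=2 -> toroidal

Answer: toroidal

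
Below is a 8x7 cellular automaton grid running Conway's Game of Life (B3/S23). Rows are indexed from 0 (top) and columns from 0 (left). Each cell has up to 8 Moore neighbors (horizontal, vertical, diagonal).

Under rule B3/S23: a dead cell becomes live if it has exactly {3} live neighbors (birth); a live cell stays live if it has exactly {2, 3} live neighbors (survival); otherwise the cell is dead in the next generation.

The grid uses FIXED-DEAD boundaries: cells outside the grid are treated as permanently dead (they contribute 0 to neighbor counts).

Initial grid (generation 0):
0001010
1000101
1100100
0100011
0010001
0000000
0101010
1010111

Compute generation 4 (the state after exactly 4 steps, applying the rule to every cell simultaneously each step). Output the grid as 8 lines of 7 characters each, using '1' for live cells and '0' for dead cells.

Answer: 0101000
1110010
1011110
0000101
0100001
0101001
0101010
0000000

Derivation:
Simulating step by step:
Generation 0 (given above): 21 live cells
Generation 1: 29 live cells
0000110
1101100
1100101
1110011
0000011
0010000
0111011
0111111
Generation 2: 22 live cells
0001110
1111000
0000101
1010100
0010011
0111100
0000001
0100001
Generation 3: 20 live cells
0101100
0110000
1000110
0100101
0000010
0111101
0101010
0000000
Generation 4: 21 live cells
(generation 4 grid is the final answer)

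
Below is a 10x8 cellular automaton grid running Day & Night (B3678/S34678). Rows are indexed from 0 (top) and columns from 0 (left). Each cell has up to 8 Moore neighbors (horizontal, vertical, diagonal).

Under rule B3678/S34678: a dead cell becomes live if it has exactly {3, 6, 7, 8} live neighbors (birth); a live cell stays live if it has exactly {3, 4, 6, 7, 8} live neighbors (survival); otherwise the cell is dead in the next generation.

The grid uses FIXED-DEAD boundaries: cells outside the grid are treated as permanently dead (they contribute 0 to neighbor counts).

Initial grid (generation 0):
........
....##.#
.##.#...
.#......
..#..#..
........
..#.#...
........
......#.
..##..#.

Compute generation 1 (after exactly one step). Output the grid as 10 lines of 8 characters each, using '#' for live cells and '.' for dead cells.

Simulating step by step:
Generation 0 (given above): 15 live cells
Generation 1: 6 live cells
(generation 1 grid is the final answer)

Answer: ........
...#....
...#.#..
.#.#....
........
...#....
........
........
........
........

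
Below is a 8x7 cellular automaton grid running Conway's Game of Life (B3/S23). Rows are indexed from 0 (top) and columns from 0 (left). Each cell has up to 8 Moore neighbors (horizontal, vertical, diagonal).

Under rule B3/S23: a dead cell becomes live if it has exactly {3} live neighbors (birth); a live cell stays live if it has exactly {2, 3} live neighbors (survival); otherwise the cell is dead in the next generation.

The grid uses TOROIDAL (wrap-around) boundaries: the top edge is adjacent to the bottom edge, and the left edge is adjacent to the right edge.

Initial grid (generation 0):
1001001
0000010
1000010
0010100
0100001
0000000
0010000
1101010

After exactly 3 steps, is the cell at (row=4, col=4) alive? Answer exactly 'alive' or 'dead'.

Simulating step by step:
Generation 0 (given above): 15 live cells
Generation 1: 20 live cells
1110010
1000110
0000111
1100011
0000000
0000000
0110000
1101100
Generation 2: 16 live cells
0010010
1001000
0100000
1000100
1000001
0000000
1111000
0001101
Generation 3: 23 live cells
0010011
0110000
1100000
1100001
1000001
0010001
1111100
1000111

Cell (4,4) at generation 3: 0 -> dead

Answer: dead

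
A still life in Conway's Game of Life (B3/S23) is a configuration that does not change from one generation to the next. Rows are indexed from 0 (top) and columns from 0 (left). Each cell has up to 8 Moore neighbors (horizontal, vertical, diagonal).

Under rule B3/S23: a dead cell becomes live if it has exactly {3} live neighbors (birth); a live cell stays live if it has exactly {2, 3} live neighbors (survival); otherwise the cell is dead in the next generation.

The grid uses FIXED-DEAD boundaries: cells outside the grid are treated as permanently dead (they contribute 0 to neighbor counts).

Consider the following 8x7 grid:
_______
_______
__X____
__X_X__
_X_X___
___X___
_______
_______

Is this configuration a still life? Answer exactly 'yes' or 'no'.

Answer: no

Derivation:
Compute generation 1 and compare to generation 0 (given above):
Generation 1:
_______
_______
___X___
_XX____
___XX__
__X____
_______
_______
Cell (2,2) differs: gen0=1 vs gen1=0 -> NOT a still life.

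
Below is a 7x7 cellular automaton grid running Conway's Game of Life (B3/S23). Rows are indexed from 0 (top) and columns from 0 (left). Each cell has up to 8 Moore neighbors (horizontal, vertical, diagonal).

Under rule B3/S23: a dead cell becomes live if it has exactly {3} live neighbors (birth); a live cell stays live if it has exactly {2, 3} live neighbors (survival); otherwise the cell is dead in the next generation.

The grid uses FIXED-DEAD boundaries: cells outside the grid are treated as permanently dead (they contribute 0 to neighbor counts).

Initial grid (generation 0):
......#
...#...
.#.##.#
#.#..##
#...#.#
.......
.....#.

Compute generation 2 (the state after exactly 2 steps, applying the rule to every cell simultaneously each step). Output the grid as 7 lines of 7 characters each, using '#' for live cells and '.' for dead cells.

Simulating step by step:
Generation 0 (given above): 14 live cells
Generation 1: 14 live cells
.......
..####.
.#.##.#
#.#...#
.#....#
.....#.
.......
Generation 2: 13 live cells
(generation 2 grid is the final answer)

Answer: ...##..
..#..#.
.#....#
#.##..#
.#...##
.......
.......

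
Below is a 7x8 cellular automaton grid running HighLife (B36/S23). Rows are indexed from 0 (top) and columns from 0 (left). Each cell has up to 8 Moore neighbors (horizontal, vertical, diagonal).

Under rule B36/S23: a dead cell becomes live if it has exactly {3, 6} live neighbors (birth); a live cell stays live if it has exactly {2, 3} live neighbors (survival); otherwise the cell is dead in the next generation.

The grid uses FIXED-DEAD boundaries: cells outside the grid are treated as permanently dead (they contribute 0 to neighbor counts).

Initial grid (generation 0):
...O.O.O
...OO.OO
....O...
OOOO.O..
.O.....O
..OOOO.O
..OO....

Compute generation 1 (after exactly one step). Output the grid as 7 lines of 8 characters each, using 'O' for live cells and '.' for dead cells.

Simulating step by step:
Generation 0 (given above): 22 live cells
Generation 1: 20 live cells
(generation 1 grid is the final answer)

Answer: ...O.O.O
...O..OO
.O....O.
OOOOO...
O.O..O..
.O..O.O.
..O.....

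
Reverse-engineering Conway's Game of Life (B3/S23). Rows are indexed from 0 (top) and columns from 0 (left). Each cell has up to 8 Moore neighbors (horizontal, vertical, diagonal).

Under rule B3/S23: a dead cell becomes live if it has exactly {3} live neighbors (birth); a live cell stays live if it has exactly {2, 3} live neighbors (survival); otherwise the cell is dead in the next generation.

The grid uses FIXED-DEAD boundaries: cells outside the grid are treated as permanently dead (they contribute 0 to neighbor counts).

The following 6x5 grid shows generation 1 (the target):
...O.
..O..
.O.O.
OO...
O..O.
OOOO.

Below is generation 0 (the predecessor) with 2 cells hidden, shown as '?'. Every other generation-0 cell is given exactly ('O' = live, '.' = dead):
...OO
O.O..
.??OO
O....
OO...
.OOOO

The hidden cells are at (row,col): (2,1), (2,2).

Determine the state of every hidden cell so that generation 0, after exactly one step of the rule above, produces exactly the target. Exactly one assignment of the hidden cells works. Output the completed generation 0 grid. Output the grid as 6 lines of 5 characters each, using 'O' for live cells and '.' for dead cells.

Hidden generation-0 cells (in order): (2,1), (2,2).
A hidden cell only influences target cells in its own 3x3 neighborhood. Try each of the 2^2 = 4 assignments, step the completed generation 0 forward once under B3/S23, and compare with the target:
  (2,1)=. (2,2)=. -> step reproduces the target at every cell -> ACCEPT
  (2,1)=. (2,2)=O -> step gives (1,1)='O' but target has '.' -> reject
  (2,1)=O (2,2)=. -> step gives (1,1)='O' but target has '.' -> reject
  (2,1)=O (2,2)=O -> step gives (1,2)='.' but target has 'O' -> reject
Unique solution: (2,1)=dead, (2,2)=dead.
Check: live-neighbor counts of every cell in the completed generation 0:
12221
02254
23221
23222
34432
33321
Applying B3/S23 to generation 0 with these counts gives:
...O.
..O..
.O.O.
OO...
O..O.
OOOO.
which matches the target exactly.

Answer: ...OO
O.O..
...OO
O....
OO...
.OOOO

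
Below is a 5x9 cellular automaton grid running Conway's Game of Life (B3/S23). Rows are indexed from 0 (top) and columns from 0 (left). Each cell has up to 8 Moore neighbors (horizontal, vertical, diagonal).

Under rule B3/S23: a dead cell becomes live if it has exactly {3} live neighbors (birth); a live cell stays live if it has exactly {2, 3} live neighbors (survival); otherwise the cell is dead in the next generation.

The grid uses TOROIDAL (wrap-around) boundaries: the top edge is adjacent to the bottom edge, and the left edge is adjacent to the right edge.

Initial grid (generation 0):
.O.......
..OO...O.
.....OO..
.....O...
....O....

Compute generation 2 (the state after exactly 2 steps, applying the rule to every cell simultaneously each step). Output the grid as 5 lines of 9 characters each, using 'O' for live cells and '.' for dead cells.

Answer: ..OO.....
..O.O.O..
...OO..O.
....O.O..
...OOO...

Derivation:
Simulating step by step:
Generation 0 (given above): 8 live cells
Generation 1: 10 live cells
..OO.....
..O...O..
....OOO..
....OOO..
.........
Generation 2: 13 live cells
(generation 2 grid is the final answer)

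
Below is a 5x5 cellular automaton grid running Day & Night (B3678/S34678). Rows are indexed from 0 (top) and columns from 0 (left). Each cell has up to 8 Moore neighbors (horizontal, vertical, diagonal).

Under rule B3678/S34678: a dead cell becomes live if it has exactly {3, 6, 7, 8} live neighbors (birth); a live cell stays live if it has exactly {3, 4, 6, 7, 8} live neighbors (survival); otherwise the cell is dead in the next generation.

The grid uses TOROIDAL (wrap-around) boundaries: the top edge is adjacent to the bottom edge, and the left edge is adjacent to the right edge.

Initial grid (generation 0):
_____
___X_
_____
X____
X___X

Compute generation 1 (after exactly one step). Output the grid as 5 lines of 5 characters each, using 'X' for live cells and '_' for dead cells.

Answer: ____X
_____
_____
____X
_____

Derivation:
Simulating step by step:
Generation 0 (given above): 4 live cells
Generation 1: 2 live cells
(generation 1 grid is the final answer)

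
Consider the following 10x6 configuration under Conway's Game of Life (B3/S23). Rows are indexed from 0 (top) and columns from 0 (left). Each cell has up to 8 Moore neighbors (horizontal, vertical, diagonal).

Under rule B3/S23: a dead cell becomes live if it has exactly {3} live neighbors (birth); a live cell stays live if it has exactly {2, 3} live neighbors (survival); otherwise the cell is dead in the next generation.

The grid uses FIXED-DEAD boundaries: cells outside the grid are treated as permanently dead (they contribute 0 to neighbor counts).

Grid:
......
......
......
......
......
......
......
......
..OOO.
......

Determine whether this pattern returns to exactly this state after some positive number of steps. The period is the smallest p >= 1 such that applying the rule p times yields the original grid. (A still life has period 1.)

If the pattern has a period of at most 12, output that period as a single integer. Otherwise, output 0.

Simulating and comparing each generation to the original:
Gen 0 (original, given above): 3 live cells
Gen 1: 3 live cells, differs from original
Gen 2: 3 live cells, MATCHES original -> period = 2

Answer: 2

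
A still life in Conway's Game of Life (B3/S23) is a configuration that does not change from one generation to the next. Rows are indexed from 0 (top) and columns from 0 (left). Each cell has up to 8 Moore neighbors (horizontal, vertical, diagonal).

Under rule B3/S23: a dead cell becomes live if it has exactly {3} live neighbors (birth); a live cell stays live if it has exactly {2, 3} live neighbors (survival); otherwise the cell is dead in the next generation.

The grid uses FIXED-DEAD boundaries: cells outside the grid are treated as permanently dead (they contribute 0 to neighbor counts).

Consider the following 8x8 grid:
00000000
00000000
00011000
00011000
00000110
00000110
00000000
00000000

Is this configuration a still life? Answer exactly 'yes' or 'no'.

Answer: no

Derivation:
Compute generation 1 and compare to generation 0 (given above):
Generation 1:
00000000
00000000
00011000
00010000
00000010
00000110
00000000
00000000
Cell (3,4) differs: gen0=1 vs gen1=0 -> NOT a still life.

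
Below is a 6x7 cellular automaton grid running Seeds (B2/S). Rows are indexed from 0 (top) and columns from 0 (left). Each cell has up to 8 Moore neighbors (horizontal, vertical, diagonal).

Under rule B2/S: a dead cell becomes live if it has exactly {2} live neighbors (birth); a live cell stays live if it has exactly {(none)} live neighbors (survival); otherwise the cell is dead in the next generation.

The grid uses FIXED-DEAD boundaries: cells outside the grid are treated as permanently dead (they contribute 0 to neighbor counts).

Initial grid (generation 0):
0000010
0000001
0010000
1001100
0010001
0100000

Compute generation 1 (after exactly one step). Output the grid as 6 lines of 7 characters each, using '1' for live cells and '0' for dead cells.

Answer: 0000001
0000010
0100110
0000010
1000110
0010000

Derivation:
Simulating step by step:
Generation 0 (given above): 9 live cells
Generation 1: 10 live cells
(generation 1 grid is the final answer)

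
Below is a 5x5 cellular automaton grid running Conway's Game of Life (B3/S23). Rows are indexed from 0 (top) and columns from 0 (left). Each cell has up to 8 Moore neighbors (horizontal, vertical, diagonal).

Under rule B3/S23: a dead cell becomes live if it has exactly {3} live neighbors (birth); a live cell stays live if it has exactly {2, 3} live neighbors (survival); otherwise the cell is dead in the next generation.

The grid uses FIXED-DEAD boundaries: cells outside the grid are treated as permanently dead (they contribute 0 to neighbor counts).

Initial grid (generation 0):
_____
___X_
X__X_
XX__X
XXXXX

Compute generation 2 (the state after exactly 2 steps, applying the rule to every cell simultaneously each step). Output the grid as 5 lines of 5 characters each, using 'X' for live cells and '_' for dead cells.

Answer: _____
_XXX_
_XXXX
X____
___XX

Derivation:
Simulating step by step:
Generation 0 (given above): 11 live cells
Generation 1: 10 live cells
_____
_____
XXXXX
____X
X_XXX
Generation 2: 10 live cells
(generation 2 grid is the final answer)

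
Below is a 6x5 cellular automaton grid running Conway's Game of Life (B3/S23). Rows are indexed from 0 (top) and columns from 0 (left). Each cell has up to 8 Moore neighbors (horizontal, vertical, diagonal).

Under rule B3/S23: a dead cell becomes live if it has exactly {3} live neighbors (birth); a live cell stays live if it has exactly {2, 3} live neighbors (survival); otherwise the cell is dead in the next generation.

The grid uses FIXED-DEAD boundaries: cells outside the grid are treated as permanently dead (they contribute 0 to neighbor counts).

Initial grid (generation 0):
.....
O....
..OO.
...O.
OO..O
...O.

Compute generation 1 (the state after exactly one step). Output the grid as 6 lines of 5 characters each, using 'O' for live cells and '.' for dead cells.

Simulating step by step:
Generation 0 (given above): 8 live cells
Generation 1: 8 live cells
(generation 1 grid is the final answer)

Answer: .....
.....
..OO.
.O.OO
..OOO
.....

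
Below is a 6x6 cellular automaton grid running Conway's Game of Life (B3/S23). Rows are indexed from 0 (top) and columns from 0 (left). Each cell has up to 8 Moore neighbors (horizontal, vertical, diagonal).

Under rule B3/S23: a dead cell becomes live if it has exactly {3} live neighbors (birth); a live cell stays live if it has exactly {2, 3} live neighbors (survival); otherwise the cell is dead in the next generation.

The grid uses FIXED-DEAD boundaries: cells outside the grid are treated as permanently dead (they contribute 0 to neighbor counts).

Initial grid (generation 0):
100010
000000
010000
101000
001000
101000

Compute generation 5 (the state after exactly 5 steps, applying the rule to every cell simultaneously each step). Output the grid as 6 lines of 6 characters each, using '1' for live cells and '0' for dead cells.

Simulating step by step:
Generation 0 (given above): 8 live cells
Generation 1: 5 live cells
000000
000000
010000
001000
001100
010000
Generation 2: 7 live cells
000000
000000
000000
011100
011100
001000
Generation 3: 6 live cells
000000
000000
001000
010100
000000
011100
Generation 4: 5 live cells
000000
000000
001000
001000
010100
001000
Generation 5: 6 live cells
(generation 5 grid is the final answer)

Answer: 000000
000000
000000
011100
010100
001000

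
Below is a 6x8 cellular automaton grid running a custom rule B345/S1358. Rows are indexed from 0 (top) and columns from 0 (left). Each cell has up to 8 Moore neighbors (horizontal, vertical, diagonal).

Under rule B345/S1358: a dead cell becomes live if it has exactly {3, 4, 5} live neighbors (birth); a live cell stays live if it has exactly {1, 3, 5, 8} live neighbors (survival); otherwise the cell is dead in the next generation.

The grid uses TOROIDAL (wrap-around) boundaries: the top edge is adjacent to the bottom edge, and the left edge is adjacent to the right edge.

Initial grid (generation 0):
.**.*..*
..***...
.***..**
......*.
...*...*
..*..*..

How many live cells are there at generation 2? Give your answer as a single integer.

Answer: 26

Derivation:
Simulating step by step:
Generation 0 (given above): 17 live cells
Generation 1: 26 live cells
.*..**..
**..****
....**..
*.**..**
...*..**
*******.
Generation 2: 26 live cells
.***...*
*..**...
****.*..
...***..
**.****.
**..**.*
Population at generation 2: 26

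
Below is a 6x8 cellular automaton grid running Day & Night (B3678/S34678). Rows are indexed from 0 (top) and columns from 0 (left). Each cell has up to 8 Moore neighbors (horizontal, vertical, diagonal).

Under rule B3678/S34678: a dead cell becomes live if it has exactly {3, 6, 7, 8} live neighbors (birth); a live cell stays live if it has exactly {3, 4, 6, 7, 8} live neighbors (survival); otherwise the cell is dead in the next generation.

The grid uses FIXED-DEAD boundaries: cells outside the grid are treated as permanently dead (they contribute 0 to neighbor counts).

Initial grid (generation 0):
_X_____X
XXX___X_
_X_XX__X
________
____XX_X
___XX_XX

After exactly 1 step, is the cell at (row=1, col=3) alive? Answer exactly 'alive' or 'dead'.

Simulating step by step:
Generation 0 (given above): 17 live cells
Generation 1: 18 live cells
XXX_____
XXXX___X
XX______
___X_XX_
___XXX__
____X_X_

Cell (1,3) at generation 1: 1 -> alive

Answer: alive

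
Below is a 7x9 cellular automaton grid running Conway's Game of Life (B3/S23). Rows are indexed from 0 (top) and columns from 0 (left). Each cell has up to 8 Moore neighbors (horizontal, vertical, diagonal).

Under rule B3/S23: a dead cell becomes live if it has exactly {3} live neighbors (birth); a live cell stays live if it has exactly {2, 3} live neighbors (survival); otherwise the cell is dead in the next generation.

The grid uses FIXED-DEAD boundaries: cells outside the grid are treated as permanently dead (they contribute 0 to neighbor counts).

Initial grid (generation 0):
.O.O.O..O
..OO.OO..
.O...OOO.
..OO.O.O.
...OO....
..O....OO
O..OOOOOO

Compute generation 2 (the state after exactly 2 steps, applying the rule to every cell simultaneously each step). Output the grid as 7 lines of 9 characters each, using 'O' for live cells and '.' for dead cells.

Simulating step by step:
Generation 0 (given above): 28 live cells
Generation 1: 22 live cells
...O.OO..
.O.O.....
.O.....O.
..OO.O.O.
....O.OOO
..O.....O
...OOOO.O
Generation 2: 22 live cells
(generation 2 grid is the final answer)

Answer: ..O.O....
....O.O..
.O.OO.O..
..OOOO...
..O.OOO.O
........O
...OOO.O.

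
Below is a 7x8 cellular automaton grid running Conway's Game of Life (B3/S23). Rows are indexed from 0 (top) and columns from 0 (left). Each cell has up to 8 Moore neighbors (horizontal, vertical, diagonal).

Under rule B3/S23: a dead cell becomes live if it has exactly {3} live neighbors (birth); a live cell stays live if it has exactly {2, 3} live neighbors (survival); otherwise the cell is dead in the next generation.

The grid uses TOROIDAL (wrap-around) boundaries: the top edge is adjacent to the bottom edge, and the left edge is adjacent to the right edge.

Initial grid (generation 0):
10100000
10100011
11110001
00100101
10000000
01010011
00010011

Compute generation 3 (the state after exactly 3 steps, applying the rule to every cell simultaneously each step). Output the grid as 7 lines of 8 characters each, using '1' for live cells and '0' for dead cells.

Simulating step by step:
Generation 0 (given above): 22 live cells
Generation 1: 17 live cells
10110000
00000010
00010000
00110011
11100000
00100010
01010010
Generation 2: 21 live cells
01110001
00110000
00110011
10010001
10000010
10010001
01010001
Generation 3: 25 live cells
(generation 3 grid is the final answer)

Answer: 01001000
10001011
11001011
11110000
01000010
01100010
01011011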